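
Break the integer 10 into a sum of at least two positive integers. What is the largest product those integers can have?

Let m[k] be the best product for length k (with at least one cut). For each first piece i, the rest contributes max(k−i, m[k−i]).
Small cases: m[2]=1, m[3]=2.
m[4] = 2*max(2,1) = 2*2 = 4
m[5] = 2*max(3,2) = 2*3 = 6
m[6] = 3*max(3,2) = 3*3 = 9
m[7] = 2*max(5,6) = 2*6 = 12
m[8] = 2*max(6,9) = 2*9 = 18
m[9] = 3*max(6,9) = 3*9 = 27
m[10] = 2*max(8,18) = 2*18 = 36
One optimal split: 3 + 3 + 2 + 2; product 3*3*2*2 = 36.

36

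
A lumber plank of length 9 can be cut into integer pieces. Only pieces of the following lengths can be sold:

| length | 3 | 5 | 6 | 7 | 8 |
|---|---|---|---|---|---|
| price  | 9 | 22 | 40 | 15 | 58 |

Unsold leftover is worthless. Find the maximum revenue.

Consider every possible first cut. f[k] is the best of p[i]+f[k−i] over all sellable i≤k.
f[1] = 0
f[2] = 0
f[3] = 9
f[4] = 9
f[5] = max(9+0, 22+0) = 22
f[6] = max(9+9, 22+0, 40+0) = 40
f[7] = max(9+9, 22+0, 40+0, 15+0) = 40
f[8] = max(9+22, 22+9, 40+0, 15+0, 58+0) = 58
f[9] = max(9+40, 22+9, 40+9, 15+0, 58+0) = 58
One optimal cutting: pieces 8 with 1 foot of scrap → $58.

58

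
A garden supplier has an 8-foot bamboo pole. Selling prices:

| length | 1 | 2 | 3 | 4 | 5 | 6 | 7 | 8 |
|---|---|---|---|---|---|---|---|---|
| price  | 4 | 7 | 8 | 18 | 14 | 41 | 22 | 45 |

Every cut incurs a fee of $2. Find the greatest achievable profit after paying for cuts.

46

Consider every possible first cut. r[k] is the best of p[i]+r[k−i] over all sellable i≤k, charging 2 whenever i<k.
r[1] = 4
r[2] = 7
r[3] = 9  (first piece 1, then r[2]=7)
r[4] = 18
r[5] = 20  (first piece 1, then r[4]=18)
r[6] = 41
r[7] = 43  (first piece 1, then r[6]=41)
r[8] = 46  (first piece 2, then r[6]=41)
One optimal plan: pieces 6 + 2 (1 cut) → $48 − $2 = $46.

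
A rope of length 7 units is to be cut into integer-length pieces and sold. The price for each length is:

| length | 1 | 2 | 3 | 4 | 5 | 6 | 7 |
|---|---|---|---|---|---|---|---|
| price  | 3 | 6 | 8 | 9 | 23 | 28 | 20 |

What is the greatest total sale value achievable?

Let R[k] be the best obtainable value from length k. For each k, try every first piece i and keep the best of price[i] + R[k−i].
R[1] = 3
R[2] = 6  (first piece 1, then R[1]=3)
R[3] = 9  (first piece 1, then R[2]=6)
R[4] = 12  (first piece 1, then R[3]=9)
R[5] = 23
R[6] = 28
R[7] = 31  (first piece 1, then R[6]=28)
One optimal cutting: 6 + 1 → €28 + €3 = €31.

31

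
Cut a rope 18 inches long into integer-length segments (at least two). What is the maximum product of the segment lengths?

Define f[k] = max over 1≤i<k of i · max(k−i, f[k−i]); the inner max lets the remainder stay uncut if that's better.
Small cases: f[2]=1, f[3]=2, f[4]=4, f[5]=6, f[6]=9, f[7]=12, f[8]=18, f[9]=27, f[10]=36, f[11]=54, f[12]=81, f[13]=108.
f[14] = 2·max(12,81) = 2·81 = 162
f[15] = 3·max(12,81) = 3·81 = 243
f[16] = 2·max(14,162) = 2·162 = 324
f[17] = 2·max(15,243) = 2·243 = 486
f[18] = 3·max(15,243) = 3·243 = 729
One optimal split: 3 + 3 + 3 + 3 + 3 + 3; product 3·3·3·3·3·3 = 729.

729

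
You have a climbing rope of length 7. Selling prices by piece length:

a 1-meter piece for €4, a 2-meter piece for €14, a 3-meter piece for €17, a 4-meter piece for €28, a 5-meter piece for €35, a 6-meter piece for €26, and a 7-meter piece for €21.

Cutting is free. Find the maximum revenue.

49

Consider every possible first cut. r[k] is the best of p[i]+r[k−i] over all sellable i≤k.
r[1] = 4
r[2] = 14
r[3] = 18  (first piece 1, then r[2]=14)
r[4] = 28  (first piece 2, then r[2]=14)
r[5] = 35
r[6] = 42  (first piece 2, then r[4]=28)
r[7] = 49  (first piece 2, then r[5]=35)
One optimal cutting: 5 + 2 → €35 + €14 = €49.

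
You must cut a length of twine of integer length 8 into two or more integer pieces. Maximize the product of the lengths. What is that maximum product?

18

Define g[k] = max over 1≤i<k of i · max(k−i, g[k−i]); the inner max lets the remainder stay uncut if that's better.
g[2] = 1·max(1,0) = 1·1 = 1
g[3] = 1·max(2,1) = 1·2 = 2
g[4] = 2·max(2,1) = 2·2 = 4
g[5] = 2·max(3,2) = 2·3 = 6
g[6] = 3·max(3,2) = 3·3 = 9
g[7] = 2·max(5,6) = 2·6 = 12
g[8] = 2·max(6,9) = 2·9 = 18
One optimal split: 3 + 3 + 2; product 3·3·2 = 18.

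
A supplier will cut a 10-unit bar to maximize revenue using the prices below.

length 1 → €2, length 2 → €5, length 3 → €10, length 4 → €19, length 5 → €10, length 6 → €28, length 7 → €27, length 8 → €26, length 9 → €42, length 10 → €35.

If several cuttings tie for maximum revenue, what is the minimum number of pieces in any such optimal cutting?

Let r[k] be the best obtainable value from length k. For each k, try every first piece i and keep the best of price[i] + r[k−i].
r[1] = 2
r[2] = 5
r[3] = 10
r[4] = 19
r[5] = 21  (first piece 1, then r[4]=19)
r[6] = 28
r[7] = 30  (first piece 1, then r[6]=28)
r[8] = 38  (first piece 4, then r[4]=19)
r[9] = 42
r[10] = 47  (first piece 4, then r[6]=28)
Maximum revenue is €47.
Now minimize piece count subject to staying optimal: for each k, pieces[k] = 1 + min over i with p[i]+r[k−i]=r[k] of pieces[k−i].
pieces[7] = 2
pieces[8] = 2
pieces[9] = 1
pieces[10] = 2

2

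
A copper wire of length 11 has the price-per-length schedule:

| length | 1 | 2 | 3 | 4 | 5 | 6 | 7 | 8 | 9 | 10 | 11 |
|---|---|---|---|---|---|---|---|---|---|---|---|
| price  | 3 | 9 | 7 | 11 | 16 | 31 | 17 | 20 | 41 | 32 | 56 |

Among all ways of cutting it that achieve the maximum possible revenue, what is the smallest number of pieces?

Build r[k] bottom-up: r[k] = max over allowed piece i of (p[i] + r[k−i]).
r[1] = 3
r[2] = max(3+3, 9+0) = 9
r[3] = max(3+9, 9+3, 7+0) = 12
r[4] = max(3+12, 9+9, 7+3, 11+0) = 18
r[5] = max(3+18, 9+12, 7+9, 11+3, 16+0) = 21
r[6] = max(3+21, 9+18, 7+12, 11+9, 16+3, 31+0) = 31
r[7] = max(3+31, 9+21, 7+18, …, 31+3, 17+0) = 34
r[8] = max(3+34, 9+31, 7+21, …, 17+3, 20+0) = 40
r[9] = max(3+40, 9+34, 7+31, …, 20+3, 41+0) = 43
r[10] = max(3+43, 9+40, 7+34, …, 41+3, 32+0) = 49
r[11] = max(3+49, 9+43, 7+40, …, 32+3, 56+0) = 56
Maximum revenue is €56.
Now minimize piece count subject to staying optimal: for each k, pieces[k] = 1 + min over i with p[i]+r[k−i]=r[k] of pieces[k−i].
pieces[8] = 2
pieces[9] = 3
pieces[10] = 3
pieces[11] = 1

1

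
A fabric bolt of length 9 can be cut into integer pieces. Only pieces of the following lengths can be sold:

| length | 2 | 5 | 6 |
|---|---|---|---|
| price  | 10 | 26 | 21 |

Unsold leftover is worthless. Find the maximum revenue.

Consider every possible first cut. r[k] is the best of p[i]+r[k−i] over all sellable i≤k.
r[1] = 0
r[2] = 10
r[3] = 10
r[4] = 20  (first piece 2, then r[2]=10)
r[5] = 26
r[6] = 30  (first piece 2, then r[4]=20)
r[7] = 36  (first piece 2, then r[5]=26)
r[8] = 40  (first piece 2, then r[6]=30)
r[9] = 46  (first piece 2, then r[7]=36)
One optimal cutting: 5 + 2 + 2 → $46.

46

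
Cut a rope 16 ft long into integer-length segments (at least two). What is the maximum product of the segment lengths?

324

Let prod[k] be the best product for length k (with at least one cut). For each first piece i, the rest contributes max(k−i, prod[k−i]).
prod[2] = 1*max(1,0) = 1*1 = 1
prod[3] = 1*max(2,1) = 1*2 = 2
prod[4] = 2*max(2,1) = 2*2 = 4
prod[5] = 2*max(3,2) = 2*3 = 6
prod[6] = 3*max(3,2) = 3*3 = 9
prod[7] = 2*max(5,6) = 2*6 = 12
prod[8] = 2*max(6,9) = 2*9 = 18
prod[9] = 3*max(6,9) = 3*9 = 27
prod[10] = 2*max(8,18) = 2*18 = 36
prod[11] = 2*max(9,27) = 2*27 = 54
prod[12] = 3*max(9,27) = 3*27 = 81
prod[13] = 2*max(11,54) = 2*54 = 108
prod[14] = 2*max(12,81) = 2*81 = 162
prod[15] = 3*max(12,81) = 3*81 = 243
prod[16] = 2*max(14,162) = 2*162 = 324
One optimal split: 3 + 3 + 3 + 3 + 2 + 2; product 3*3*3*3*2*2 = 324.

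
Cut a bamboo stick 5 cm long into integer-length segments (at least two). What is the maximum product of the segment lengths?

Define m[k] = max over 1≤i<k of i · max(k−i, m[k−i]); the inner max lets the remainder stay uncut if that's better.
m[2] = 1×max(1,0) = 1×1 = 1
m[3] = max(1×2, 2×1) = 2
m[4] = max(1×3, 2×2, 3×1) = 4
m[5] = max(1×4, 2×3, 3×2, 4×1) = 6
One optimal split: 3 + 2; product 3×2 = 6.

6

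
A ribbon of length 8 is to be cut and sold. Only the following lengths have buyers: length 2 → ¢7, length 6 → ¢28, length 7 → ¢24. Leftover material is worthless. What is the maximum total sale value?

35

Consider every possible first cut. best[k] is the best of p[i]+best[k−i] over all sellable i≤k.
best[1] = 0
best[2] = 7
best[3] = 7
best[4] = 14  (first piece 2, then best[2]=7)
best[5] = 14
best[6] = max(7+14, 28+0) = 28
best[7] = max(7+14, 28+0, 24+0) = 28
best[8] = max(7+28, 28+7, 24+0) = 35
One optimal cutting: 6 + 2 → ¢35.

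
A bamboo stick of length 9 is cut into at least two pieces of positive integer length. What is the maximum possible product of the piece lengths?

Define g[k] = max over 1≤i<k of i · max(k−i, g[k−i]); the inner max lets the remainder stay uncut if that's better.
g[2] = 1×max(1,0) = 1×1 = 1
g[3] = max(1×2, 2×1) = 2
g[4] = max(1×3, 2×2, 3×1) = 4
g[5] = max(1×4, 2×3, 3×2, 4×1) = 6
g[6] = max(1×6, 2×4, 3×3, 4×2, 5×1) = 9
g[7] = max(1×9, 2×6, 3×4, 4×3, 5×2, 6×1) = 12
g[8] = max(1×12, 2×9, 3×6, …, 6×2, 7×1) = 18
g[9] = max(1×18, 2×12, 3×9, …, 7×2, 8×1) = 27
One optimal split: 3 + 3 + 3; product 3×3×3 = 27.

27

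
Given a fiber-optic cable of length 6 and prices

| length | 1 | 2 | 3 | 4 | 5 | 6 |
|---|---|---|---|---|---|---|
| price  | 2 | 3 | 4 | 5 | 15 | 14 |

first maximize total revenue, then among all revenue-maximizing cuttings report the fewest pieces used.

Consider every possible first cut. r[k] is the best of p[i]+r[k−i] over all sellable i≤k.
r[1] = 2
r[2] = 4  (first piece 1, then r[1]=2)
r[3] = 6  (first piece 1, then r[2]=4)
r[4] = 8  (first piece 1, then r[3]=6)
r[5] = 15
r[6] = 17  (first piece 1, then r[5]=15)
Maximum revenue is $17.
Now minimize piece count subject to staying optimal: for each k, pieces[k] = 1 + min over i with p[i]+r[k−i]=r[k] of pieces[k−i].
pieces[3] = 3
pieces[4] = 4
pieces[5] = 1
pieces[6] = 2

2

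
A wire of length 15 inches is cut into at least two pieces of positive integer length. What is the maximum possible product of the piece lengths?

Define g[k] = max over 1≤i<k of i · max(k−i, g[k−i]); the inner max lets the remainder stay uncut if that's better.
g[2] = 1*max(1,0) = 1*1 = 1
g[3] = max(1*2, 2*1) = 2
g[4] = max(1*3, 2*2, 3*1) = 4
g[5] = max(1*4, 2*3, 3*2, 4*1) = 6
g[6] = max(1*6, 2*4, 3*3, 4*2, 5*1) = 9
g[7] = max(1*9, 2*6, 3*4, 4*3, 5*2, 6*1) = 12
g[8] = max(1*12, 2*9, 3*6, …, 6*2, 7*1) = 18
g[9] = max(1*18, 2*12, 3*9, …, 7*2, 8*1) = 27
g[10] = max(1*27, 2*18, 3*12, …, 8*2, 9*1) = 36
g[11] = max(1*36, 2*27, 3*18, …, 9*2, 10*1) = 54
g[12] = max(1*54, 2*36, 3*27, …, 10*2, 11*1) = 81
g[13] = max(1*81, 2*54, 3*36, …, 11*2, 12*1) = 108
g[14] = max(1*108, 2*81, 3*54, …, 12*2, 13*1) = 162
g[15] = max(1*162, 2*108, 3*81, …, 13*2, 14*1) = 243
One optimal split: 3 + 3 + 3 + 3 + 3; product 3*3*3*3*3 = 243.

243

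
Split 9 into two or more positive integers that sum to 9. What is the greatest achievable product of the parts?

Fill prod[k] for k=2..9: at each k try every first piece i and multiply by the better of (k−i) uncut or prod[k−i].
prod[2] = 1*max(1,0) = 1*1 = 1
prod[3] = 1*max(2,1) = 1*2 = 2
prod[4] = 2*max(2,1) = 2*2 = 4
prod[5] = 2*max(3,2) = 2*3 = 6
prod[6] = 3*max(3,2) = 3*3 = 9
prod[7] = 2*max(5,6) = 2*6 = 12
prod[8] = 2*max(6,9) = 2*9 = 18
prod[9] = 3*max(6,9) = 3*9 = 27
One optimal split: 3 + 3 + 3; product 3*3*3 = 27.

27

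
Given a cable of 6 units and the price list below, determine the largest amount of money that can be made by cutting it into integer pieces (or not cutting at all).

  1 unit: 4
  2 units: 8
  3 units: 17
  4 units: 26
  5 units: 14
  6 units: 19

Consider every possible first cut. v[k] is the best of p[i]+v[k−i] over all sellable i≤k.
v[1] = 4
v[2] = max(4+4, 8+0) = 8
v[3] = max(4+8, 8+4, 17+0) = 17
v[4] = max(4+17, 8+8, 17+4, 26+0) = 26
v[5] = max(4+26, 8+17, 17+8, 26+4, 14+0) = 30
v[6] = max(4+30, 8+26, 17+17, 26+8, 14+4, 19+0) = 34
One optimal cutting: 4 + 1 + 1 → 26 + 4 + 4 = 34.

34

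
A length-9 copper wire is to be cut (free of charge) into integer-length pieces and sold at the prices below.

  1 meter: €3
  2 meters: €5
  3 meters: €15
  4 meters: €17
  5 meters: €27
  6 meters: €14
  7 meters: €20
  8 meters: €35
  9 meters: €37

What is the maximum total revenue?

45

Build r[k] bottom-up: r[k] = max over allowed piece i of (p[i] + r[k−i]).
r[1] = 3
r[2] = max(3+3, 5+0) = 6
r[3] = max(3+6, 5+3, 15+0) = 15
r[4] = max(3+15, 5+6, 15+3, 17+0) = 18
r[5] = max(3+18, 5+15, 15+6, 17+3, 27+0) = 27
r[6] = max(3+27, 5+18, 15+15, 17+6, 27+3, 14+0) = 30
r[7] = max(3+30, 5+27, 15+18, …, 14+3, 20+0) = 33
r[8] = max(3+33, 5+30, 15+27, …, 20+3, 35+0) = 42
r[9] = max(3+42, 5+33, 15+30, …, 35+3, 37+0) = 45
One optimal cutting: 5 + 3 + 1 → €27 + €15 + €3 = €45.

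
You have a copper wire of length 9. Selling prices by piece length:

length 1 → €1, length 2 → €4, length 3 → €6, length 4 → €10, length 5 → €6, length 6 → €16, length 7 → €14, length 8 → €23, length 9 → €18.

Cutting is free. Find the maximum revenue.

Build best[k] bottom-up: best[k] = max over allowed piece i of (p[i] + best[k−i]).
best[1] = 1
best[2] = max(1+1, 4+0) = 4
best[3] = max(1+4, 4+1, 6+0) = 6
best[4] = max(1+6, 4+4, 6+1, 10+0) = 10
best[5] = max(1+10, 4+6, 6+4, 10+1, 6+0) = 11
best[6] = max(1+11, 4+10, 6+6, 10+4, 6+1, 16+0) = 16
best[7] = max(1+16, 4+11, 6+10, …, 16+1, 14+0) = 17
best[8] = max(1+17, 4+16, 6+11, …, 14+1, 23+0) = 23
best[9] = max(1+23, 4+17, 6+16, …, 23+1, 18+0) = 24
One optimal cutting: 8 + 1 → €23 + €1 = €24.

24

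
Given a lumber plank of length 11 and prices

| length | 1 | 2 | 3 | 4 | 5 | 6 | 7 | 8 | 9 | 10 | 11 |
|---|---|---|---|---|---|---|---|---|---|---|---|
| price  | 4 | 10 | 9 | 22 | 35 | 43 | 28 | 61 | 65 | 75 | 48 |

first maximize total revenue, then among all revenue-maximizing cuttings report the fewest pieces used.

Consider every possible first cut. r[k] is the best of p[i]+r[k−i] over all sellable i≤k.
r[1] = 4
r[2] = max(4+4, 10+0) = 10
r[3] = max(4+10, 10+4, 9+0) = 14
r[4] = max(4+14, 10+10, 9+4, 22+0) = 22
r[5] = max(4+22, 10+14, 9+10, 22+4, 35+0) = 35
r[6] = max(4+35, 10+22, 9+14, 22+10, 35+4, 43+0) = 43
r[7] = max(4+43, 10+35, 9+22, …, 43+4, 28+0) = 47
r[8] = max(4+47, 10+43, 9+35, …, 28+4, 61+0) = 61
r[9] = max(4+61, 10+47, 9+43, …, 61+4, 65+0) = 65
r[10] = max(4+65, 10+61, 9+47, …, 65+4, 75+0) = 75
r[11] = max(4+75, 10+65, 9+61, …, 75+4, 48+0) = 79
Maximum revenue is $79.
Now minimize piece count subject to staying optimal: for each k, pieces[k] = 1 + min over i with p[i]+r[k−i]=r[k] of pieces[k−i].
pieces[8] = 1
pieces[9] = 1
pieces[10] = 1
pieces[11] = 2

2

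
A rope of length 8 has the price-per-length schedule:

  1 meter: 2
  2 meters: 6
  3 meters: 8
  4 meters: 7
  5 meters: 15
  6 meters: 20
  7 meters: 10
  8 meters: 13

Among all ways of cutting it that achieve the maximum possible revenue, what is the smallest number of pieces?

Let r[k] be the best obtainable value from length k. For each k, try every first piece i and keep the best of price[i] + r[k−i].
r[1] = 2
r[2] = 6
r[3] = 8  (first piece 1, then r[2]=6)
r[4] = 12  (first piece 2, then r[2]=6)
r[5] = 15
r[6] = 20
r[7] = 22  (first piece 1, then r[6]=20)
r[8] = 26  (first piece 2, then r[6]=20)
Maximum revenue is 26.
Now minimize piece count subject to staying optimal: for each k, pieces[k] = 1 + min over i with p[i]+r[k−i]=r[k] of pieces[k−i].
pieces[5] = 1
pieces[6] = 1
pieces[7] = 2
pieces[8] = 2

2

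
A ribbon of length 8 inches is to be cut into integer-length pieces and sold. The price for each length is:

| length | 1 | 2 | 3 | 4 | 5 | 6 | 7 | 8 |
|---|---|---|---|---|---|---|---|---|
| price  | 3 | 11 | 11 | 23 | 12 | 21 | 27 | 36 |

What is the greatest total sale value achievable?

46

Let r[k] be the best obtainable value from length k. For each k, try every first piece i and keep the best of price[i] + r[k−i].
r[1] = 3
r[2] = 11
r[3] = 14  (first piece 1, then r[2]=11)
r[4] = 23
r[5] = 26  (first piece 1, then r[4]=23)
r[6] = 34  (first piece 2, then r[4]=23)
r[7] = 37  (first piece 1, then r[6]=34)
r[8] = 46  (first piece 4, then r[4]=23)
One optimal cutting: 4 + 4 → ¢23 + ¢23 = ¢46.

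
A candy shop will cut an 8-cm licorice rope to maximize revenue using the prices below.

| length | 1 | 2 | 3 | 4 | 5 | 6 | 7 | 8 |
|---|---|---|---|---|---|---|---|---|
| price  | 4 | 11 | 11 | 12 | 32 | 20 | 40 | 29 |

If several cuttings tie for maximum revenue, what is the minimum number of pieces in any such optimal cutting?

3

Build r[k] bottom-up: r[k] = max over allowed piece i of (p[i] + r[k−i]).
r[1] = 4
r[2] = 11
r[3] = 15  (first piece 1, then r[2]=11)
r[4] = 22  (first piece 2, then r[2]=11)
r[5] = 32
r[6] = 36  (first piece 1, then r[5]=32)
r[7] = 43  (first piece 2, then r[5]=32)
r[8] = 47  (first piece 1, then r[7]=43)
Maximum revenue is ¢47.
Now minimize piece count subject to staying optimal: for each k, pieces[k] = 1 + min over i with p[i]+r[k−i]=r[k] of pieces[k−i].
pieces[5] = 1
pieces[6] = 2
pieces[7] = 2
pieces[8] = 3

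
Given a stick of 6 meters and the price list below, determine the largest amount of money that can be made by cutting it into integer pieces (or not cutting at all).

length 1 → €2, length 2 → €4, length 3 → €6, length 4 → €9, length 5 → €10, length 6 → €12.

13

Consider every possible first cut. best[k] is the best of p[i]+best[k−i] over all sellable i≤k.
best[1] = 2
best[2] = max(2+2, 4+0) = 4
best[3] = max(2+4, 4+2, 6+0) = 6
best[4] = max(2+6, 4+4, 6+2, 9+0) = 9
best[5] = max(2+9, 4+6, 6+4, 9+2, 10+0) = 11
best[6] = max(2+11, 4+9, 6+6, 9+4, 10+2, 12+0) = 13
One optimal cutting: 4 + 1 + 1 → €9 + €2 + €2 = €13.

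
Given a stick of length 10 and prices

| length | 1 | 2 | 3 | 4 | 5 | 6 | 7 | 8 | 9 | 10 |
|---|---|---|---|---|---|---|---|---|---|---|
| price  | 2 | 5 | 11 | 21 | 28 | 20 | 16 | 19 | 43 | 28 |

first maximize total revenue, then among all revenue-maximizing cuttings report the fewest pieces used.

Consider every possible first cut. r[k] is the best of p[i]+r[k−i] over all sellable i≤k.
r[1] = 2
r[2] = max(2+2, 5+0) = 5
r[3] = max(2+5, 5+2, 11+0) = 11
r[4] = max(2+11, 5+5, 11+2, 21+0) = 21
r[5] = max(2+21, 5+11, 11+5, 21+2, 28+0) = 28
r[6] = max(2+28, 5+21, 11+11, 21+5, 28+2, 20+0) = 30
r[7] = max(2+30, 5+28, 11+21, …, 20+2, 16+0) = 33
r[8] = max(2+33, 5+30, 11+28, …, 16+2, 19+0) = 42
r[9] = max(2+42, 5+33, 11+30, …, 19+2, 43+0) = 49
r[10] = max(2+49, 5+42, 11+33, …, 43+2, 28+0) = 56
Maximum revenue is €56.
Now minimize piece count subject to staying optimal: for each k, pieces[k] = 1 + min over i with p[i]+r[k−i]=r[k] of pieces[k−i].
pieces[7] = 2
pieces[8] = 2
pieces[9] = 2
pieces[10] = 2

2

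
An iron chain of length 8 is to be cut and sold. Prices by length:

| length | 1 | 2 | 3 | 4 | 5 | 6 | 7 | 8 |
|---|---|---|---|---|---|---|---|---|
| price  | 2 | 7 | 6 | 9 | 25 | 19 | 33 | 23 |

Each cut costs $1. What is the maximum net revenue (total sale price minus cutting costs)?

Let net[k] be the best obtainable value from length k. For each k, try every first piece i and keep the best of price[i] + net[k−i] minus the 1 cut fee when i<k.
net[1] = 2
net[2] = 7
net[3] = 8  (first piece 1, then net[2]=7)
net[4] = 13  (first piece 2, then net[2]=7)
net[5] = 25
net[6] = 26  (first piece 1, then net[5]=25)
net[7] = 33
net[8] = 34  (first piece 1, then net[7]=33)
One optimal plan: pieces 7 + 1 (1 cut) → $35 − $1 = $34.

34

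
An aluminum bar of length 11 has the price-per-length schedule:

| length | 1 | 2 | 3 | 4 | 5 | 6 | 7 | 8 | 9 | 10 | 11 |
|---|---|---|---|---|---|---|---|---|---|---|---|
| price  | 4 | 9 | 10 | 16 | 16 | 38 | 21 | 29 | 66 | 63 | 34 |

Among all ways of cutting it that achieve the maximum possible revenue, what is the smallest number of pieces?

Build r[k] bottom-up: r[k] = max over allowed piece i of (p[i] + r[k−i]).
r[1] = 4
r[2] = max(4+4, 9+0) = 9
r[3] = max(4+9, 9+4, 10+0) = 13
r[4] = max(4+13, 9+9, 10+4, 16+0) = 18
r[5] = max(4+18, 9+13, 10+9, 16+4, 16+0) = 22
r[6] = max(4+22, 9+18, 10+13, 16+9, 16+4, 38+0) = 38
r[7] = max(4+38, 9+22, 10+18, …, 38+4, 21+0) = 42
r[8] = max(4+42, 9+38, 10+22, …, 21+4, 29+0) = 47
r[9] = max(4+47, 9+42, 10+38, …, 29+4, 66+0) = 66
r[10] = max(4+66, 9+47, 10+42, …, 66+4, 63+0) = 70
r[11] = max(4+70, 9+66, 10+47, …, 63+4, 34+0) = 75
Maximum revenue is $75.
Now minimize piece count subject to staying optimal: for each k, pieces[k] = 1 + min over i with p[i]+r[k−i]=r[k] of pieces[k−i].
pieces[8] = 2
pieces[9] = 1
pieces[10] = 2
pieces[11] = 2

2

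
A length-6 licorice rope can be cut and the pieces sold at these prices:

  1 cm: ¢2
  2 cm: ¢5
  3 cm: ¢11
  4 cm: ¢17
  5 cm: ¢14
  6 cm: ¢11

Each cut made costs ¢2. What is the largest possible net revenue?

Let r[k] be the best obtainable value from length k. For each k, try every first piece i and keep the best of price[i] + r[k−i] minus the 2 cut fee when i<k.
r[1] = 2
r[2] = max(2+2-2, 5+0) = 5
r[3] = max(2+5-2, 5+2-2, 11+0) = 11
r[4] = max(2+11-2, 5+5-2, 11+2-2, 17+0) = 17
r[5] = max(2+17-2, 5+11-2, 11+5-2, 17+2-2, 14+0) = 17
r[6] = max(2+17-2, 5+17-2, 11+11-2, 17+5-2, 14+2-2, 11+0) = 20
One optimal plan: pieces 4 + 2 (1 cut) → ¢22 − ¢2 = ¢20.

20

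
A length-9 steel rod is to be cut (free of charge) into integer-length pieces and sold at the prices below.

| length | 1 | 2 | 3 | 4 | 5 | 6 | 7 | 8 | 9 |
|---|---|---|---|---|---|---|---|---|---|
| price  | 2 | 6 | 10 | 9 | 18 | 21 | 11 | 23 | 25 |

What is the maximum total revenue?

31

Consider every possible first cut. r[k] is the best of p[i]+r[k−i] over all sellable i≤k.
r[1] = 2
r[2] = max(2+2, 6+0) = 6
r[3] = max(2+6, 6+2, 10+0) = 10
r[4] = max(2+10, 6+6, 10+2, 9+0) = 12
r[5] = max(2+12, 6+10, 10+6, 9+2, 18+0) = 18
r[6] = max(2+18, 6+12, 10+10, 9+6, 18+2, 21+0) = 21
r[7] = max(2+21, 6+18, 10+12, …, 21+2, 11+0) = 24
r[8] = max(2+24, 6+21, 10+18, …, 11+2, 23+0) = 28
r[9] = max(2+28, 6+24, 10+21, …, 23+2, 25+0) = 31
One optimal cutting: 6 + 3 → $21 + $10 = $31.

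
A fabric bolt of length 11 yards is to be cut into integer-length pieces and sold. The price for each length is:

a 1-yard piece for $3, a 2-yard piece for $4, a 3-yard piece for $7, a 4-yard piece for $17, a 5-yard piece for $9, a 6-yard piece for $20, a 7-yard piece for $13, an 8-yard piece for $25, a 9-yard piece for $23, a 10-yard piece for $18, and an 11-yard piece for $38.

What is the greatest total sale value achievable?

43

Let best[k] be the best obtainable value from length k. For each k, try every first piece i and keep the best of price[i] + best[k−i].
best[1] = 3
best[2] = 6  (first piece 1, then best[1]=3)
best[3] = 9  (first piece 1, then best[2]=6)
best[4] = 17
best[5] = 20  (first piece 1, then best[4]=17)
best[6] = 23  (first piece 1, then best[5]=20)
best[7] = 26  (first piece 1, then best[6]=23)
best[8] = 34  (first piece 4, then best[4]=17)
best[9] = 37  (first piece 1, then best[8]=34)
best[10] = 40  (first piece 1, then best[9]=37)
best[11] = 43  (first piece 1, then best[10]=40)
One optimal cutting: 4 + 4 + 1 + 1 + 1 → $17 + $17 + $3 + $3 + $3 = $43.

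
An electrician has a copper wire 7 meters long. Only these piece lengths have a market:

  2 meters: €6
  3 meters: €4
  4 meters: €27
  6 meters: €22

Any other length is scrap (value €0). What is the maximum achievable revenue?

33

Build f[k] bottom-up: f[k] = max over allowed piece i of (p[i] + f[k−i]).
f[1] = 0
f[2] = 6
f[3] = max(6+0, 4+0) = 6
f[4] = max(6+6, 4+0, 27+0) = 27
f[5] = max(6+6, 4+6, 27+0) = 27
f[6] = max(6+27, 4+6, 27+6, 22+0) = 33
f[7] = max(6+27, 4+27, 27+6, 22+0) = 33
One optimal cutting: pieces 4 + 2 with 1 meter of scrap → €33.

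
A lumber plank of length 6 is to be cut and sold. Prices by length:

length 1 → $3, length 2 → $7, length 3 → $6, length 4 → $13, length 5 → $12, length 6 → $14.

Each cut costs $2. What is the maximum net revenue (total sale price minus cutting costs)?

Let net[k] be the best obtainable value from length k. For each k, try every first piece i and keep the best of price[i] + net[k−i] minus the 2 cut fee when i<k.
net[1] = 3
net[2] = 7
net[3] = 8  (first piece 1, then net[2]=7)
net[4] = 13
net[5] = 14  (first piece 1, then net[4]=13)
net[6] = 18  (first piece 2, then net[4]=13)
One optimal plan: pieces 4 + 2 (1 cut) → $20 − $2 = $18.

18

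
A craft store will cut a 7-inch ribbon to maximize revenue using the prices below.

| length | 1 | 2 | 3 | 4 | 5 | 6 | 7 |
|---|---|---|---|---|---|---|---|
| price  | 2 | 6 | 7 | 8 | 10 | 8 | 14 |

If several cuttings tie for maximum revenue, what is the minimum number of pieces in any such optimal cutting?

Build r[k] bottom-up: r[k] = max over allowed piece i of (p[i] + r[k−i]).
r[1] = 2
r[2] = 6
r[3] = 8  (first piece 1, then r[2]=6)
r[4] = 12  (first piece 2, then r[2]=6)
r[5] = 14  (first piece 1, then r[4]=12)
r[6] = 18  (first piece 2, then r[4]=12)
r[7] = 20  (first piece 1, then r[6]=18)
Maximum revenue is ¢20.
Now minimize piece count subject to staying optimal: for each k, pieces[k] = 1 + min over i with p[i]+r[k−i]=r[k] of pieces[k−i].
pieces[4] = 2
pieces[5] = 3
pieces[6] = 3
pieces[7] = 4

4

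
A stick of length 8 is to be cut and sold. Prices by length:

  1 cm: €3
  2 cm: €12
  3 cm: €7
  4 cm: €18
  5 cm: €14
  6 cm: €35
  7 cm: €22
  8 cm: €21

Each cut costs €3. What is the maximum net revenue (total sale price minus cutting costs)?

Build r[k] bottom-up: r[k] = max over allowed piece i of (p[i] + r[k−i]) − 3 per cut.
r[1] = 3
r[2] = max(3+3-3, 12+0) = 12
r[3] = max(3+12-3, 12+3-3, 7+0) = 12
r[4] = max(3+12-3, 12+12-3, 7+3-3, 18+0) = 21
r[5] = max(3+21-3, 12+12-3, 7+12-3, 18+3-3, 14+0) = 21
r[6] = max(3+21-3, 12+21-3, 7+12-3, 18+12-3, 14+3-3, 35+0) = 35
r[7] = max(3+35-3, 12+21-3, 7+21-3, …, 35+3-3, 22+0) = 35
r[8] = max(3+35-3, 12+35-3, 7+21-3, …, 22+3-3, 21+0) = 44
One optimal plan: pieces 6 + 2 (1 cut) → €47 − €3 = €44.

44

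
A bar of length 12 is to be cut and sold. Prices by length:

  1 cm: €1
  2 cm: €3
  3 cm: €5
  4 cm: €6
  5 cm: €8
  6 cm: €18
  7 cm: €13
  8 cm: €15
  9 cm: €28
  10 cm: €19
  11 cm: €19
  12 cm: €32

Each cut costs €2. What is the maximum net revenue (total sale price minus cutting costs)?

Let net[k] be the best obtainable value from length k. For each k, try every first piece i and keep the best of price[i] + net[k−i] minus the 2 cut fee when i<k.
net[1] = 1
net[2] = max(1+1-2, 3+0) = 3
net[3] = max(1+3-2, 3+1-2, 5+0) = 5
net[4] = max(1+5-2, 3+3-2, 5+1-2, 6+0) = 6
net[5] = max(1+6-2, 3+5-2, 5+3-2, 6+1-2, 8+0) = 8
net[6] = max(1+8-2, 3+6-2, 5+5-2, 6+3-2, 8+1-2, 18+0) = 18
net[7] = max(1+18-2, 3+8-2, 5+6-2, …, 18+1-2, 13+0) = 17
net[8] = max(1+17-2, 3+18-2, 5+8-2, …, 13+1-2, 15+0) = 19
net[9] = max(1+19-2, 3+17-2, 5+18-2, …, 15+1-2, 28+0) = 28
net[10] = max(1+28-2, 3+19-2, 5+17-2, …, 28+1-2, 19+0) = 27
net[11] = max(1+27-2, 3+28-2, 5+19-2, …, 19+1-2, 19+0) = 29
net[12] = max(1+29-2, 3+27-2, 5+28-2, …, 19+1-2, 32+0) = 34
One optimal plan: pieces 6 + 6 (1 cut) → €36 − €2 = €34.

34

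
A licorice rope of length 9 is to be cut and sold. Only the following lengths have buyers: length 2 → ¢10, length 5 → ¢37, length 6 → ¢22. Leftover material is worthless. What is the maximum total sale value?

Build f[k] bottom-up: f[k] = max over allowed piece i of (p[i] + f[k−i]).
f[1] = 0
f[2] = 10
f[3] = 10
f[4] = 20  (first piece 2, then f[2]=10)
f[5] = 37
f[6] = 37
f[7] = 47  (first piece 2, then f[5]=37)
f[8] = 47
f[9] = 57  (first piece 2, then f[7]=47)
One optimal cutting: 5 + 2 + 2 → ¢57.

57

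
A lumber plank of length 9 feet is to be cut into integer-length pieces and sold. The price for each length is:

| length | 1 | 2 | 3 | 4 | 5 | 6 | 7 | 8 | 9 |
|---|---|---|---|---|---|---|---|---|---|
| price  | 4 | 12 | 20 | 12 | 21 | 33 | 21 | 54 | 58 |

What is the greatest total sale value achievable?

Build v[k] bottom-up: v[k] = max over allowed piece i of (p[i] + v[k−i]).
v[1] = 4
v[2] = max(4+4, 12+0) = 12
v[3] = max(4+12, 12+4, 20+0) = 20
v[4] = max(4+20, 12+12, 20+4, 12+0) = 24
v[5] = max(4+24, 12+20, 20+12, 12+4, 21+0) = 32
v[6] = max(4+32, 12+24, 20+20, 12+12, 21+4, 33+0) = 40
v[7] = max(4+40, 12+32, 20+24, …, 33+4, 21+0) = 44
v[8] = max(4+44, 12+40, 20+32, …, 21+4, 54+0) = 54
v[9] = max(4+54, 12+44, 20+40, …, 54+4, 58+0) = 60
One optimal cutting: 3 + 3 + 3 → $20 + $20 + $20 = $60.

60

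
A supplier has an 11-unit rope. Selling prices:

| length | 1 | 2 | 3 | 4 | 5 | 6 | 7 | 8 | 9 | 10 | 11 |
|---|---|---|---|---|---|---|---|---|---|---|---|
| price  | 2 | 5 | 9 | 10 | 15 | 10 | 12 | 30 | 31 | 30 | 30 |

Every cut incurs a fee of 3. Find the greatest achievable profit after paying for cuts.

36

Let r[k] be the best obtainable value from length k. For each k, try every first piece i and keep the best of price[i] + r[k−i] minus the 3 cut fee when i<k.
r[1] = 2
r[2] = 5
r[3] = 9
r[4] = 10
r[5] = 15
r[6] = 15  (first piece 3, then r[3]=9)
r[7] = 17  (first piece 2, then r[5]=15)
r[8] = 30
r[9] = 31
r[10] = 32  (first piece 2, then r[8]=30)
r[11] = 36  (first piece 3, then r[8]=30)
One optimal plan: pieces 8 + 3 (1 cut) → 39 − 3 = 36.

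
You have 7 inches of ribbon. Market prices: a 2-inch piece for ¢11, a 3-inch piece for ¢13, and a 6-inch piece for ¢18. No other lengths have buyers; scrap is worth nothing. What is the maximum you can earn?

Build r[k] bottom-up: r[k] = max over allowed piece i of (p[i] + r[k−i]).
r[1] = 0
r[2] = 11
r[3] = max(11+0, 13+0) = 13
r[4] = max(11+11, 13+0) = 22
r[5] = max(11+13, 13+11) = 24
r[6] = max(11+22, 13+13, 18+0) = 33
r[7] = max(11+24, 13+22, 18+0) = 35
One optimal cutting: 3 + 2 + 2 → ¢35.

35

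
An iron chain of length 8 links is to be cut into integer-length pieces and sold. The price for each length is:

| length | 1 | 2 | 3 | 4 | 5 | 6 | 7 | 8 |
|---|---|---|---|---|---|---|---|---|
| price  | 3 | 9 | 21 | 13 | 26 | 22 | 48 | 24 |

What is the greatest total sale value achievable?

Build v[k] bottom-up: v[k] = max over allowed piece i of (p[i] + v[k−i]).
v[1] = 3
v[2] = max(3+3, 9+0) = 9
v[3] = max(3+9, 9+3, 21+0) = 21
v[4] = max(3+21, 9+9, 21+3, 13+0) = 24
v[5] = max(3+24, 9+21, 21+9, 13+3, 26+0) = 30
v[6] = max(3+30, 9+24, 21+21, 13+9, 26+3, 22+0) = 42
v[7] = max(3+42, 9+30, 21+24, …, 22+3, 48+0) = 48
v[8] = max(3+48, 9+42, 21+30, …, 48+3, 24+0) = 51
One optimal cutting: 7 + 1 → $48 + $3 = $51.

51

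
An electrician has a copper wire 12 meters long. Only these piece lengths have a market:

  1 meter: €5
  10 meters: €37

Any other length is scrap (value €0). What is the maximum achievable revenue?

60

Consider every possible first cut. f[k] is the best of p[i]+f[k−i] over all sellable i≤k.
f[1] = 5
f[2] = 10  (first piece 1, then f[1]=5)
f[3] = 15  (first piece 1, then f[2]=10)
f[4] = 20  (first piece 1, then f[3]=15)
f[5] = 25  (first piece 1, then f[4]=20)
f[6] = 30  (first piece 1, then f[5]=25)
f[7] = 35  (first piece 1, then f[6]=30)
f[8] = 40  (first piece 1, then f[7]=35)
f[9] = 45  (first piece 1, then f[8]=40)
f[10] = 50  (first piece 1, then f[9]=45)
f[11] = 55  (first piece 1, then f[10]=50)
f[12] = 60  (first piece 1, then f[11]=55)
One optimal cutting: 1 + 1 + 1 + 1 + 1 + 1 + 1 + 1 + 1 + 1 + 1 + 1 → €60.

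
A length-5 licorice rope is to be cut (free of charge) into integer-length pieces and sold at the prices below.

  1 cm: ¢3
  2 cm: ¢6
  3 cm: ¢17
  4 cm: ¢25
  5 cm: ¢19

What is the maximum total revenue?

28

Consider every possible first cut. r[k] is the best of p[i]+r[k−i] over all sellable i≤k.
r[1] = 3
r[2] = max(3+3, 6+0) = 6
r[3] = max(3+6, 6+3, 17+0) = 17
r[4] = max(3+17, 6+6, 17+3, 25+0) = 25
r[5] = max(3+25, 6+17, 17+6, 25+3, 19+0) = 28
One optimal cutting: 4 + 1 → ¢25 + ¢3 = ¢28.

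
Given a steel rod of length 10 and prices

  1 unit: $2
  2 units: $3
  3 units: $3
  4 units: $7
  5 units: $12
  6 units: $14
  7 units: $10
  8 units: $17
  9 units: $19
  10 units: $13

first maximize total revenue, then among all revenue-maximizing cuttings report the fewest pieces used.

2

Consider every possible first cut. r[k] is the best of p[i]+r[k−i] over all sellable i≤k.
r[1] = 2
r[2] = max(2+2, 3+0) = 4
r[3] = max(2+4, 3+2, 3+0) = 6
r[4] = max(2+6, 3+4, 3+2, 7+0) = 8
r[5] = max(2+8, 3+6, 3+4, 7+2, 12+0) = 12
r[6] = max(2+12, 3+8, 3+6, 7+4, 12+2, 14+0) = 14
r[7] = max(2+14, 3+12, 3+8, …, 14+2, 10+0) = 16
r[8] = max(2+16, 3+14, 3+12, …, 10+2, 17+0) = 18
r[9] = max(2+18, 3+16, 3+14, …, 17+2, 19+0) = 20
r[10] = max(2+20, 3+18, 3+16, …, 19+2, 13+0) = 24
Maximum revenue is $24.
Now minimize piece count subject to staying optimal: for each k, pieces[k] = 1 + min over i with p[i]+r[k−i]=r[k] of pieces[k−i].
pieces[7] = 2
pieces[8] = 3
pieces[9] = 4
pieces[10] = 2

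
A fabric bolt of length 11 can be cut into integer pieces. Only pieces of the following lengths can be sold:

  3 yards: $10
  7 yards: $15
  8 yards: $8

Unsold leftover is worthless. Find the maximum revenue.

30

Build best[k] bottom-up: best[k] = max over allowed piece i of (p[i] + best[k−i]).
best[1] = 0
best[2] = 0
best[3] = 10
best[4] = 10
best[5] = 10
best[6] = 20  (first piece 3, then best[3]=10)
best[7] = max(10+10, 15+0) = 20
best[8] = max(10+10, 15+0, 8+0) = 20
best[9] = max(10+20, 15+0, 8+0) = 30
best[10] = max(10+20, 15+10, 8+0) = 30
best[11] = max(10+20, 15+10, 8+10) = 30
One optimal cutting: pieces 3 + 3 + 3 with 2 yards of scrap → $30.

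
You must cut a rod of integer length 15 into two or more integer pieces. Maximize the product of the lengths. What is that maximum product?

Define f[k] = max over 1≤i<k of i · max(k−i, f[k−i]); the inner max lets the remainder stay uncut if that's better.
Small cases: f[2]=1, f[3]=2, f[4]=4, f[5]=6, f[6]=9, f[7]=12, f[8]=18, f[9]=27, f[10]=36.
f[11] = max(1*36, 2*27, 3*18, …, 9*2, 10*1) = 54
f[12] = max(1*54, 2*36, 3*27, …, 10*2, 11*1) = 81
f[13] = max(1*81, 2*54, 3*36, …, 11*2, 12*1) = 108
f[14] = max(1*108, 2*81, 3*54, …, 12*2, 13*1) = 162
f[15] = max(1*162, 2*108, 3*81, …, 13*2, 14*1) = 243
One optimal split: 3 + 3 + 3 + 3 + 3; product 3*3*3*3*3 = 243.

243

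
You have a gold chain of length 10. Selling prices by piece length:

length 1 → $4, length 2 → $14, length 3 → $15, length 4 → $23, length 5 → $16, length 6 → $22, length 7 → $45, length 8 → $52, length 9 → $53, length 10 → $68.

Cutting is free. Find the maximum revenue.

Let r[k] be the best obtainable value from length k. For each k, try every first piece i and keep the best of price[i] + r[k−i].
r[1] = 4
r[2] = max(4+4, 14+0) = 14
r[3] = max(4+14, 14+4, 15+0) = 18
r[4] = max(4+18, 14+14, 15+4, 23+0) = 28
r[5] = max(4+28, 14+18, 15+14, 23+4, 16+0) = 32
r[6] = max(4+32, 14+28, 15+18, 23+14, 16+4, 22+0) = 42
r[7] = max(4+42, 14+32, 15+28, …, 22+4, 45+0) = 46
r[8] = max(4+46, 14+42, 15+32, …, 45+4, 52+0) = 56
r[9] = max(4+56, 14+46, 15+42, …, 52+4, 53+0) = 60
r[10] = max(4+60, 14+56, 15+46, …, 53+4, 68+0) = 70
One optimal cutting: 2 + 2 + 2 + 2 + 2 → $14 + $14 + $14 + $14 + $14 = $70.

70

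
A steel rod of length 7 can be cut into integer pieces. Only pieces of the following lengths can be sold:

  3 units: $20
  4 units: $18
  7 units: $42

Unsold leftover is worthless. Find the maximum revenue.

Consider every possible first cut. best[k] is the best of p[i]+best[k−i] over all sellable i≤k.
best[1] = 0
best[2] = 0
best[3] = 20
best[4] = 20
best[5] = 20
best[6] = 40  (first piece 3, then best[3]=20)
best[7] = 42
One optimal cutting: 7 → $42.

42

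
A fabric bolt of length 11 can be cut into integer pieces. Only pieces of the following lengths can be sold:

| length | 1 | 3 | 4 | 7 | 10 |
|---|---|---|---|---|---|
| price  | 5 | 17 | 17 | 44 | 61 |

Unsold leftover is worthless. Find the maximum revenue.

Build best[k] bottom-up: best[k] = max over allowed piece i of (p[i] + best[k−i]).
best[1] = 5
best[2] = 10  (first piece 1, then best[1]=5)
best[3] = 17
best[4] = 22  (first piece 1, then best[3]=17)
best[5] = 27  (first piece 1, then best[4]=22)
best[6] = 34  (first piece 3, then best[3]=17)
best[7] = 44
best[8] = 49  (first piece 1, then best[7]=44)
best[9] = 54  (first piece 1, then best[8]=49)
best[10] = 61  (first piece 3, then best[7]=44)
best[11] = 66  (first piece 1, then best[10]=61)
One optimal cutting: 7 + 3 + 1 → $66.

66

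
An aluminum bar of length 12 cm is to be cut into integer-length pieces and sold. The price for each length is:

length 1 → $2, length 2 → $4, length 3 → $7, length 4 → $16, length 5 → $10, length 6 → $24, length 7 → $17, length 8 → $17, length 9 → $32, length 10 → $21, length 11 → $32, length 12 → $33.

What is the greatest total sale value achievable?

Consider every possible first cut. r[k] is the best of p[i]+r[k−i] over all sellable i≤k.
r[1] = 2
r[2] = max(2+2, 4+0) = 4
r[3] = max(2+4, 4+2, 7+0) = 7
r[4] = max(2+7, 4+4, 7+2, 16+0) = 16
r[5] = max(2+16, 4+7, 7+4, 16+2, 10+0) = 18
r[6] = max(2+18, 4+16, 7+7, 16+4, 10+2, 24+0) = 24
r[7] = max(2+24, 4+18, 7+16, …, 24+2, 17+0) = 26
r[8] = max(2+26, 4+24, 7+18, …, 17+2, 17+0) = 32
r[9] = max(2+32, 4+26, 7+24, …, 17+2, 32+0) = 34
r[10] = max(2+34, 4+32, 7+26, …, 32+2, 21+0) = 40
r[11] = max(2+40, 4+34, 7+32, …, 21+2, 32+0) = 42
r[12] = max(2+42, 4+40, 7+34, …, 32+2, 33+0) = 48
One optimal cutting: 4 + 4 + 4 → $16 + $16 + $16 = $48.

48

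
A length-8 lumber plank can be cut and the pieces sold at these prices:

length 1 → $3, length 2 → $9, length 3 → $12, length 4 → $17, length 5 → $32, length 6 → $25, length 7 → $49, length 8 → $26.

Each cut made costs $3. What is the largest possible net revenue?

Build v[k] bottom-up: v[k] = max over allowed piece i of (p[i] + v[k−i]) − 3 per cut.
v[1] = 3
v[2] = max(3+3-3, 9+0) = 9
v[3] = max(3+9-3, 9+3-3, 12+0) = 12
v[4] = max(3+12-3, 9+9-3, 12+3-3, 17+0) = 17
v[5] = max(3+17-3, 9+12-3, 12+9-3, 17+3-3, 32+0) = 32
v[6] = max(3+32-3, 9+17-3, 12+12-3, 17+9-3, 32+3-3, 25+0) = 32
v[7] = max(3+32-3, 9+32-3, 12+17-3, …, 25+3-3, 49+0) = 49
v[8] = max(3+49-3, 9+32-3, 12+32-3, …, 49+3-3, 26+0) = 49
One optimal plan: pieces 7 + 1 (1 cut) → $52 − $3 = $49.

49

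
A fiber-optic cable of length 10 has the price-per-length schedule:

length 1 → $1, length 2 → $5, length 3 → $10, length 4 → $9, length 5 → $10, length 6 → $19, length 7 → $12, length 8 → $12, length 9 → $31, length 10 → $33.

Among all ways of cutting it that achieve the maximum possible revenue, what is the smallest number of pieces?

Build r[k] bottom-up: r[k] = max over allowed piece i of (p[i] + r[k−i]).
r[1] = 1
r[2] = 5
r[3] = 10
r[4] = 11  (first piece 1, then r[3]=10)
r[5] = 15  (first piece 2, then r[3]=10)
r[6] = 20  (first piece 3, then r[3]=10)
r[7] = 21  (first piece 1, then r[6]=20)
r[8] = 25  (first piece 2, then r[6]=20)
r[9] = 31
r[10] = 33
Maximum revenue is $33.
Now minimize piece count subject to staying optimal: for each k, pieces[k] = 1 + min over i with p[i]+r[k−i]=r[k] of pieces[k−i].
pieces[7] = 3
pieces[8] = 3
pieces[9] = 1
pieces[10] = 1

1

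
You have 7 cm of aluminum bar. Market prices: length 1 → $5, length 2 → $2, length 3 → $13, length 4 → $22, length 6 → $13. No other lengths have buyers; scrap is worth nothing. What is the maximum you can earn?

37

Consider every possible first cut. best[k] is the best of p[i]+best[k−i] over all sellable i≤k.
best[1] = 5
best[2] = 10  (first piece 1, then best[1]=5)
best[3] = 15  (first piece 1, then best[2]=10)
best[4] = 22
best[5] = 27  (first piece 1, then best[4]=22)
best[6] = 32  (first piece 1, then best[5]=27)
best[7] = 37  (first piece 1, then best[6]=32)
One optimal cutting: 4 + 1 + 1 + 1 → $37.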